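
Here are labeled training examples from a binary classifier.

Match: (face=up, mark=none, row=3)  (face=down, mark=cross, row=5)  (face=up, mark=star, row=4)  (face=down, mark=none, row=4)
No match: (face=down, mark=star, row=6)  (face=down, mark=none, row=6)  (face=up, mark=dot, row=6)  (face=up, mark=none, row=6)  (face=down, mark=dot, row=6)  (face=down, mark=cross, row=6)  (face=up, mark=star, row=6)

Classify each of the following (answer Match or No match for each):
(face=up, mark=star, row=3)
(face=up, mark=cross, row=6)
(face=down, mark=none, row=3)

Match, No match, Match

One predicate separates the groups cleanly: row ≤ 5.
Match: (face=up, mark=star, row=3), since row = 3. No match: (face=up, mark=cross, row=6), since row = 6. Match: (face=down, mark=none, row=3), since row = 3.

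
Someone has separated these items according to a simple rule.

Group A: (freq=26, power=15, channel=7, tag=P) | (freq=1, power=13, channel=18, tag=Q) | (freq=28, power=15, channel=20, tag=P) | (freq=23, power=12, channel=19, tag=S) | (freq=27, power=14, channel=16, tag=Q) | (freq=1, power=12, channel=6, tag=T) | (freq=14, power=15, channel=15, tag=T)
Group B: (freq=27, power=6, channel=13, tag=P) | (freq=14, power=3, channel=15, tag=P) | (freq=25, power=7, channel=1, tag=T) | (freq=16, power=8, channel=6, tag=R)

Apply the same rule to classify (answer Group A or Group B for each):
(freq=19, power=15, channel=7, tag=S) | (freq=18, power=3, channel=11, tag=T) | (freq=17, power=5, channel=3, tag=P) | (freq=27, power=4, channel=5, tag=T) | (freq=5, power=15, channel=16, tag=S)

Rule: power ≥ 12. This holds for each 'Group A' example and fails for each 'Group B' one.
(freq=19, power=15, channel=7, tag=S) → power = 15 → Group A.
(freq=18, power=3, channel=11, tag=T) → power = 3 → Group B.
(freq=17, power=5, channel=3, tag=P) → power = 5 → Group B.
(freq=27, power=4, channel=5, tag=T) → power = 4 → Group B.
(freq=5, power=15, channel=16, tag=S) → power = 15 → Group A.

Group A, Group B, Group B, Group B, Group A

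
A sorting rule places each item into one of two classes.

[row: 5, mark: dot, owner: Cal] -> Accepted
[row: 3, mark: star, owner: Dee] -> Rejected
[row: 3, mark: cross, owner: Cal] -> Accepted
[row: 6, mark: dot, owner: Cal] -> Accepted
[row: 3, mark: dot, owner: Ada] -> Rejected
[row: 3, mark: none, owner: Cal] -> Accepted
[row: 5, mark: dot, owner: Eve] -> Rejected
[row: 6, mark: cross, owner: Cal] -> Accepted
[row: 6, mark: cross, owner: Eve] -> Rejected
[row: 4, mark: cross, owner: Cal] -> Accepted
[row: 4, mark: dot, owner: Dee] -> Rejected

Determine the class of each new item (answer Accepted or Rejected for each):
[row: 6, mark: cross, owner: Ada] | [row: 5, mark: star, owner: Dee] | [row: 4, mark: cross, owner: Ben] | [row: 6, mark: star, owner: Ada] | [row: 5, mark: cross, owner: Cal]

Rejected, Rejected, Rejected, Rejected, Accepted

A rule that fits every label: owner is Cal — true of each 'Accepted' example, false of each 'Rejected' one.
Rejected: [row: 6, mark: cross, owner: Ada], since owner is Ada.
Rejected: [row: 5, mark: star, owner: Dee], since owner is Dee.
Rejected: [row: 4, mark: cross, owner: Ben], since owner is Ben.
Rejected: [row: 6, mark: star, owner: Ada], since owner is Ada.
Accepted: [row: 5, mark: cross, owner: Cal], since owner is Cal.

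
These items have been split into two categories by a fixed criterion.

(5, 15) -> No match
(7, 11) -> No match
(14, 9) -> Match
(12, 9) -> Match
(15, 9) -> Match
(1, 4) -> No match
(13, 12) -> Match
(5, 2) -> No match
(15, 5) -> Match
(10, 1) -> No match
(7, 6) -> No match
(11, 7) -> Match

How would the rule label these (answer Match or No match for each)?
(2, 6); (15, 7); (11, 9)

No match, Match, Match

One predicate separates the groups cleanly: first ≥ 11.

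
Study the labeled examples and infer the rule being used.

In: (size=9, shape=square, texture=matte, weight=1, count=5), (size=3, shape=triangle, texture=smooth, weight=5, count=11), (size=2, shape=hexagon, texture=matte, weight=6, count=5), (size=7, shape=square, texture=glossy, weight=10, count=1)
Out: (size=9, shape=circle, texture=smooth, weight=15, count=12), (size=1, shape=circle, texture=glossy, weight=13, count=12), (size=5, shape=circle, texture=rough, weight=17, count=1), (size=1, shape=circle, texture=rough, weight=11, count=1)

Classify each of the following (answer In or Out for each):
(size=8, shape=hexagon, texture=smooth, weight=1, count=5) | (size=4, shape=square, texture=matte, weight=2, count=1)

The pattern is that an item is 'In' exactly when: weight ≤ 10.

In, In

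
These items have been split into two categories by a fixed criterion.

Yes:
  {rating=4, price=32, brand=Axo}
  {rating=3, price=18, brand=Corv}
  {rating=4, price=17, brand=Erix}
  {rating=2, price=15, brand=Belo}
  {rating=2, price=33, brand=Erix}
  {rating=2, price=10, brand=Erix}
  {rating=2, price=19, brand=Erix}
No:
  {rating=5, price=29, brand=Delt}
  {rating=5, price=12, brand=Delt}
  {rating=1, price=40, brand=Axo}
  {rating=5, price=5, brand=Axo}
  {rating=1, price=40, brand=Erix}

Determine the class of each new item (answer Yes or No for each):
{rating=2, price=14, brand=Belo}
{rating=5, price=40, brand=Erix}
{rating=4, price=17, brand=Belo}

Yes, No, Yes

A rule that fits every label: price ≤ 33 AND rating ≤ 4 — true of each 'Yes' example, false of each 'No' one.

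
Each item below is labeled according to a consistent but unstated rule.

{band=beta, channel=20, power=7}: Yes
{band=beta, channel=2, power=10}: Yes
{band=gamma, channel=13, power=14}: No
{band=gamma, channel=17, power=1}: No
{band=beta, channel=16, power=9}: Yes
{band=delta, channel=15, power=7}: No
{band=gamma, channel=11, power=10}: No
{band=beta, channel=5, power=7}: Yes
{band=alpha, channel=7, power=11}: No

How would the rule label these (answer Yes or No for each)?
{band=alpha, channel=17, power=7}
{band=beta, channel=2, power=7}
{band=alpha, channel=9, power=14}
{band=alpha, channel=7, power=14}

Rule: band is beta. This holds for each 'Yes' example and fails for each 'No' one.
{band=alpha, channel=17, power=7} → band is alpha → No.
{band=beta, channel=2, power=7} → band is beta → Yes.
{band=alpha, channel=9, power=14} → band is alpha → No.
{band=alpha, channel=7, power=14} → band is alpha → No.

No, Yes, No, No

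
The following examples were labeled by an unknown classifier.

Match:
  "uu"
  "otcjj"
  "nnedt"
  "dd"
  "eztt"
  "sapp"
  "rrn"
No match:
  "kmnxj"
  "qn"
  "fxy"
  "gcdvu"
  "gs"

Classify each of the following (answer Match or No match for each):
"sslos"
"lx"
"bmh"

The simplest hypothesis consistent with all the labels is: has a double letter.
"sslos" — 'ss' doubled, hence Match. "lx" — no doubled letter, hence No match. "bmh" — no doubled letter, hence No match.

Match, No match, No match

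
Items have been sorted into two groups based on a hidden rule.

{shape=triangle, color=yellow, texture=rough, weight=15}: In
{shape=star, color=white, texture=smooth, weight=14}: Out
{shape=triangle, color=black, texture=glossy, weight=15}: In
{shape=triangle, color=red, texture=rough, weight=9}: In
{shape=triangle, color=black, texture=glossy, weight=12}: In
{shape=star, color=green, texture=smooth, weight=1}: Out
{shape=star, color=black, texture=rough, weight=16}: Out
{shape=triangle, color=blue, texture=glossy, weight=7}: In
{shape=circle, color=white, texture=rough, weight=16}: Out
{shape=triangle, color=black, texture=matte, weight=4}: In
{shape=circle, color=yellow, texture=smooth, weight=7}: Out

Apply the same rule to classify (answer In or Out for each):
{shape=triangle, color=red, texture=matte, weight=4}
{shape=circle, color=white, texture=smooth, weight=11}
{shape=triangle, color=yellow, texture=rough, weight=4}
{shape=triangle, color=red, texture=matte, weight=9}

The distinguishing property — shape is triangle — holds for all the 'In' cases and none of the 'Out' cases.

In, Out, In, In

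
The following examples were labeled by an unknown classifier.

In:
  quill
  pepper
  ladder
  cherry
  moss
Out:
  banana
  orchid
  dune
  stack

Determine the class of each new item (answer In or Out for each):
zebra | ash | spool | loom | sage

Out, Out, In, In, Out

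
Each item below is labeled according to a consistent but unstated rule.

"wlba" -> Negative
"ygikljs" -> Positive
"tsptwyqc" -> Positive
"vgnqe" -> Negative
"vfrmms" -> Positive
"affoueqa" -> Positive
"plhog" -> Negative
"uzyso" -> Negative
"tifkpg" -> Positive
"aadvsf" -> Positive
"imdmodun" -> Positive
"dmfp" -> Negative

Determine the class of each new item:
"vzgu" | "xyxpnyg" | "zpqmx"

The distinguishing property — length ≥ 6 — holds for all the 'Positive' cases and none of the 'Negative' cases.
"vzgu": Negative (length 4). "xyxpnyg": Positive (length 7). "zpqmx": Negative (length 5).

Negative, Positive, Negative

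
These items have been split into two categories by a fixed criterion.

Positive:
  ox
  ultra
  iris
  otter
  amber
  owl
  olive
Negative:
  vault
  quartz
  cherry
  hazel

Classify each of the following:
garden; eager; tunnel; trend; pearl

Negative, Positive, Negative, Negative, Negative

Rule: starts with a vowel. This holds for each 'Positive' example and fails for each 'Negative' one.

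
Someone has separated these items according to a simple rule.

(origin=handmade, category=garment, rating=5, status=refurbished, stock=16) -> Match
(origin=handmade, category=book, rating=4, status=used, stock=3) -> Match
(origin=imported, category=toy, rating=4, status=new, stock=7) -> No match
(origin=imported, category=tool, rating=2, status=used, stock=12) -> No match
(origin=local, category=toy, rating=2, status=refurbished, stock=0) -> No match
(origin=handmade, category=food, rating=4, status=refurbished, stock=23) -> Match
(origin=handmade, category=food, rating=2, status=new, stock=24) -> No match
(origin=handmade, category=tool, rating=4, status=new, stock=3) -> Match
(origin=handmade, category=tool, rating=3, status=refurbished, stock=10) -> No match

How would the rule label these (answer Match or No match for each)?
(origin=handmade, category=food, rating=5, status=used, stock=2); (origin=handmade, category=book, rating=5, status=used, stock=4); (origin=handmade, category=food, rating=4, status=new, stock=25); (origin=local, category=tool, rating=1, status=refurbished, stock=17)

Match, Match, Match, No match

One predicate separates the groups cleanly: origin is handmade AND rating ≥ 4.
(origin=handmade, category=food, rating=5, status=used, stock=2) — origin is handmade, rating = 5, hence Match. (origin=handmade, category=book, rating=5, status=used, stock=4) — origin is handmade, rating = 5, hence Match. (origin=handmade, category=food, rating=4, status=new, stock=25) — origin is handmade, rating = 4, hence Match. (origin=local, category=tool, rating=1, status=refurbished, stock=17) — origin is local, rating = 1, hence No match.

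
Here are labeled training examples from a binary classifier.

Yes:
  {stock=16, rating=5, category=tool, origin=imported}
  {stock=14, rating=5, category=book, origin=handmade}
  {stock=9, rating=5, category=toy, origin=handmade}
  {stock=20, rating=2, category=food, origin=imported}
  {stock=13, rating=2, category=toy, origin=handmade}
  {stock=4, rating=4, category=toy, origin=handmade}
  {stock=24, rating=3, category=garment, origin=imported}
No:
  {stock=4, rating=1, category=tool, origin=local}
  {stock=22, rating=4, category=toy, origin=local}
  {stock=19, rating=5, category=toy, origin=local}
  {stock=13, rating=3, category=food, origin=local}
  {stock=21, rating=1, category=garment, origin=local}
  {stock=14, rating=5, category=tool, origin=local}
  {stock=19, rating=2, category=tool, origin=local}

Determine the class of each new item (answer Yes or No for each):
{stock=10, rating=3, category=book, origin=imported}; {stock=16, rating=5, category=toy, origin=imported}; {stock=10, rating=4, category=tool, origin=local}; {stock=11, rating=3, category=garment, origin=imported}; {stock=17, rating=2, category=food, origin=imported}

Yes, Yes, No, Yes, Yes

All 'Yes' examples share one property — origin is not local — and every 'No' example lacks it.
Yes: {stock=10, rating=3, category=book, origin=imported}, since origin is imported. Yes: {stock=16, rating=5, category=toy, origin=imported}, since origin is imported. No: {stock=10, rating=4, category=tool, origin=local}, since origin is local. Yes: {stock=11, rating=3, category=garment, origin=imported}, since origin is imported. Yes: {stock=17, rating=2, category=food, origin=imported}, since origin is imported.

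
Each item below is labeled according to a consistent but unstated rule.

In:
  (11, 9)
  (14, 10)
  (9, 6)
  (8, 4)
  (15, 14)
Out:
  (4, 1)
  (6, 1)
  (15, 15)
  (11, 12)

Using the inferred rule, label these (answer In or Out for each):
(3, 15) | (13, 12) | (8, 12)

Out, In, Out

One predicate separates the groups cleanly: first > second AND sum ≥ 12.
(3, 15): Out (3 < 15, 3+15 = 18).
(13, 12): In (13 > 12, 13+12 = 25).
(8, 12): Out (8 < 12, 8+12 = 20).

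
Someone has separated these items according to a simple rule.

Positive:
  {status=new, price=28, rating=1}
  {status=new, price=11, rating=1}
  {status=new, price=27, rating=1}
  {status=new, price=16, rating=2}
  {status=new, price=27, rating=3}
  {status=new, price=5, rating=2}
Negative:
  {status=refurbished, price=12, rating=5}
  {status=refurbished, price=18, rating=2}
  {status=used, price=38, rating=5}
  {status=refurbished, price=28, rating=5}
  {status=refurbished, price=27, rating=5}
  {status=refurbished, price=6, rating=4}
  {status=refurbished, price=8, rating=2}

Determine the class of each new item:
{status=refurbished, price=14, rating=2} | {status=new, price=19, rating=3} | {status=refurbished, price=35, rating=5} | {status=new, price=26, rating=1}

Every 'Positive' example satisfies: status is new. None of the 'Negative' examples do.

Negative, Positive, Negative, Positive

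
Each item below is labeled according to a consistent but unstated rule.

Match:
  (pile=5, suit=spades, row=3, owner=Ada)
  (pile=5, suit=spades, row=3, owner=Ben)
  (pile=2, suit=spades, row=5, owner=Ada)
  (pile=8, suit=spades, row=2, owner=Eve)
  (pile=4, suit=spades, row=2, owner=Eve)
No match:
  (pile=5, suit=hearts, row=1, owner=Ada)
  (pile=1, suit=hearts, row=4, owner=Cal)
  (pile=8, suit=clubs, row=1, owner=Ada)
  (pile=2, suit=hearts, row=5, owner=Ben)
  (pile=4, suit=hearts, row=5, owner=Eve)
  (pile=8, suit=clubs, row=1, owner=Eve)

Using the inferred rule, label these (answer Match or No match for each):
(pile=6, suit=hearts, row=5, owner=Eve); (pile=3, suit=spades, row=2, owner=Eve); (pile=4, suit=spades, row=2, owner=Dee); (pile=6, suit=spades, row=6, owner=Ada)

Checking candidate rules against both groups, what survives is: suit is spades.
(pile=6, suit=hearts, row=5, owner=Eve): No match (suit is hearts). (pile=3, suit=spades, row=2, owner=Eve): Match (suit is spades). (pile=4, suit=spades, row=2, owner=Dee): Match (suit is spades). (pile=6, suit=spades, row=6, owner=Ada): Match (suit is spades).

No match, Match, Match, Match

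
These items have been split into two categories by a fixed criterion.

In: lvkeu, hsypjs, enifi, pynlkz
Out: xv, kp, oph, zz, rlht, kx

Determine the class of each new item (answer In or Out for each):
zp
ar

Out, Out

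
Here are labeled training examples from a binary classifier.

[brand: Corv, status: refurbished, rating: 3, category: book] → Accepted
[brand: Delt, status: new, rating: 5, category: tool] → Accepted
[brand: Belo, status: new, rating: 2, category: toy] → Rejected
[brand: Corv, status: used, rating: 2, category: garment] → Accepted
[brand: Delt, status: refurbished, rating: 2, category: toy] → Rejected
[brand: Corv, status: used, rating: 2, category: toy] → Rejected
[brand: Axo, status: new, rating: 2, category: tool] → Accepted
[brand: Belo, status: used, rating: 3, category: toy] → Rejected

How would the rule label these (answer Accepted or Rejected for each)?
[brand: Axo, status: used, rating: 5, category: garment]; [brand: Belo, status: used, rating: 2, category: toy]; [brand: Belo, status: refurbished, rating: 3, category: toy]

Looking at the examples, the only property every 'Accepted' case has and every 'Rejected' case lacks is: category is not toy.
[brand: Axo, status: used, rating: 5, category: garment]: Accepted (category is garment).
[brand: Belo, status: used, rating: 2, category: toy]: Rejected (category is toy).
[brand: Belo, status: refurbished, rating: 3, category: toy]: Rejected (category is toy).

Accepted, Rejected, Rejected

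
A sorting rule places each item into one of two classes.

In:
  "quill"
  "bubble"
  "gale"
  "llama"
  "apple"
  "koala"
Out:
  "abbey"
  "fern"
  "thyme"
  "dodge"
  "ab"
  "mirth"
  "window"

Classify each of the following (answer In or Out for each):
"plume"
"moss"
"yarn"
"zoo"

The classifier is using: contains 'l'.
"plume": has 'l', qualifies → In. "moss": no 'l', fails this test → Out. "yarn": no 'l', fails this test → Out. "zoo": no 'l', fails this test → Out.

In, Out, Out, Out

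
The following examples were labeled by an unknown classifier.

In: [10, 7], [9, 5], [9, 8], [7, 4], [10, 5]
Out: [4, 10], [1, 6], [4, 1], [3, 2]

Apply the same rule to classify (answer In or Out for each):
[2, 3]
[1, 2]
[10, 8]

Out, Out, In

The distinguishing property — first ≥ 5 — holds for all the 'In' cases and none of the 'Out' cases.
[2, 3]: first 2, does not pass → Out.
[1, 2]: first 1, does not pass → Out.
[10, 8]: first 10, meets the rule → In.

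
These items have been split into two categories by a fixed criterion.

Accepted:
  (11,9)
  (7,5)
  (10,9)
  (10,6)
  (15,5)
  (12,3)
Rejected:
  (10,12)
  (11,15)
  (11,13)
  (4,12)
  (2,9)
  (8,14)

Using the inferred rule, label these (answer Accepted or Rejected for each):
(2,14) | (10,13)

Rejected, Rejected

The distinguishing property — first > second — holds for all the 'Accepted' cases and none of the 'Rejected' cases.
(2,14) — 2 < 14, hence Rejected. (10,13) — 10 < 13, hence Rejected.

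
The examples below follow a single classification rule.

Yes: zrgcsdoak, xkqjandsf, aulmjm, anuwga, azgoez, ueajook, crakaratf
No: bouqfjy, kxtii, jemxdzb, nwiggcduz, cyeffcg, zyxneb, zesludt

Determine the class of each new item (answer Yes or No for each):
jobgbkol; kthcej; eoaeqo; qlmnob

No, No, Yes, No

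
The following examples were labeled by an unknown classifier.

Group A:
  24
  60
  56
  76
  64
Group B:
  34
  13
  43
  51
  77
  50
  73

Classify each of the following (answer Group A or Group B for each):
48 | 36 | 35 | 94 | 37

A rule that fits every label: multiple of 4 — true of each 'Group A' example, false of each 'Group B' one.
48: 48 = 4·12 — qualifies, so Group A. 36: 36 = 4·9 — qualifies, so Group A. 35: 35 = 4·8 + 3 — does not satisfy this, so Group B. 94: 94 = 4·23 + 2 — does not satisfy this, so Group B. 37: 37 = 4·9 + 1 — does not satisfy this, so Group B.

Group A, Group A, Group B, Group B, Group B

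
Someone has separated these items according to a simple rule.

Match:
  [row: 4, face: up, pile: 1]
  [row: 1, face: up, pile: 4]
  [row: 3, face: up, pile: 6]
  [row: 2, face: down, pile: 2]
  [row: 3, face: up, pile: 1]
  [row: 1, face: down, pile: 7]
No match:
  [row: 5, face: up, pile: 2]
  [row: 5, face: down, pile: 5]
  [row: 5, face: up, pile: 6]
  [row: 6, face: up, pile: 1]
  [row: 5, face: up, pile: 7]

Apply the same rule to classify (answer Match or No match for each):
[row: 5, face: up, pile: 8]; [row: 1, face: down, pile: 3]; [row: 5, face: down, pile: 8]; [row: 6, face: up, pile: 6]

Every 'Match' example satisfies: row ≤ 4. None of the 'No match' examples do.
[row: 5, face: up, pile: 8]: row = 5, fails the rule → No match.
[row: 1, face: down, pile: 3]: row = 1, satisfies this → Match.
[row: 5, face: down, pile: 8]: row = 5, fails the rule → No match.
[row: 6, face: up, pile: 6]: row = 6, fails the rule → No match.

No match, Match, No match, No match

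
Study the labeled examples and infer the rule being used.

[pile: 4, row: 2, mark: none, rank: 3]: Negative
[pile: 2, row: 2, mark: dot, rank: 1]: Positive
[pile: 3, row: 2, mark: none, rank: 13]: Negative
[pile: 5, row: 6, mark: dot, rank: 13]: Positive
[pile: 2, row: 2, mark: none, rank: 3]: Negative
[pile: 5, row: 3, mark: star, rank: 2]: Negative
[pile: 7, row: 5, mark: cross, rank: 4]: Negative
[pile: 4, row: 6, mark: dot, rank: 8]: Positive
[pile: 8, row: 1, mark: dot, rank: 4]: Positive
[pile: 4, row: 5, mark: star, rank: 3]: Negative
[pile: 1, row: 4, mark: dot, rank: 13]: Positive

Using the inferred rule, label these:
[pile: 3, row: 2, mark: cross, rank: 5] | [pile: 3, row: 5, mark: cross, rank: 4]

Negative, Negative

A rule that fits every label: mark is dot — true of each 'Positive' example, false of each 'Negative' one.
Negative: [pile: 3, row: 2, mark: cross, rank: 5], since mark is cross. Negative: [pile: 3, row: 5, mark: cross, rank: 4], since mark is cross.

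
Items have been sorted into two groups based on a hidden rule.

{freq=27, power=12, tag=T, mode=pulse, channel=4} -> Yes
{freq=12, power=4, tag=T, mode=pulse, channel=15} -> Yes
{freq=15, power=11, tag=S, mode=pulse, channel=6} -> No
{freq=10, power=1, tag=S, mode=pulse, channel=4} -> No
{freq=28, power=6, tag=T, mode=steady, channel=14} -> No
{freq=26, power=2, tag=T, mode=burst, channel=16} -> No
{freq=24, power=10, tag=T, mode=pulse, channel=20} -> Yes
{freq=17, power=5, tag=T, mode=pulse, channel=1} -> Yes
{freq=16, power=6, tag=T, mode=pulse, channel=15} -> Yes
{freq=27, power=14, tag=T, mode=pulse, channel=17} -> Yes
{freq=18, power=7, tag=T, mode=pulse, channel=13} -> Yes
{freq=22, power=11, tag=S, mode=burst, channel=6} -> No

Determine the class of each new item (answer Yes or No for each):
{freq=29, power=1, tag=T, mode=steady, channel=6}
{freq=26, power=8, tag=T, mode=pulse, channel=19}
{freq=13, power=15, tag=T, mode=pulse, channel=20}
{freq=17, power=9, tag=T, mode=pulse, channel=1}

'Yes' ⟺ tag is T AND mode is pulse.
{freq=29, power=1, tag=T, mode=steady, channel=6} → tag is T, mode is steady → No.
{freq=26, power=8, tag=T, mode=pulse, channel=19} → tag is T, mode is pulse → Yes.
{freq=13, power=15, tag=T, mode=pulse, channel=20} → tag is T, mode is pulse → Yes.
{freq=17, power=9, tag=T, mode=pulse, channel=1} → tag is T, mode is pulse → Yes.

No, Yes, Yes, Yes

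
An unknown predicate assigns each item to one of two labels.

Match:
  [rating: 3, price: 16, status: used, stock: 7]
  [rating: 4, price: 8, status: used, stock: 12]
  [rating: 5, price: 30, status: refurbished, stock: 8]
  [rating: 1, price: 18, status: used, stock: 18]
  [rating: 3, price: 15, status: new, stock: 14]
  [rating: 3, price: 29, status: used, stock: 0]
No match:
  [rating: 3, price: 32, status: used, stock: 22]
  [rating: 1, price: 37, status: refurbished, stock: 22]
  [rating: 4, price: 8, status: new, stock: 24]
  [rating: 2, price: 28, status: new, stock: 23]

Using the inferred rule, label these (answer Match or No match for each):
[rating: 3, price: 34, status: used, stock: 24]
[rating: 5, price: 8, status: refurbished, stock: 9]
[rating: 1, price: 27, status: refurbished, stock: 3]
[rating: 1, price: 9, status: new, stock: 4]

No match, Match, Match, Match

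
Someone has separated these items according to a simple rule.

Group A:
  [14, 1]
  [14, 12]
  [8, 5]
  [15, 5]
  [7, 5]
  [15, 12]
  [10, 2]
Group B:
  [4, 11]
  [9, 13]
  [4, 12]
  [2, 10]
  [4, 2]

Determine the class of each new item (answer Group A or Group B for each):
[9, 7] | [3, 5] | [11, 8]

The pattern is that an item is 'Group A' exactly when: first > second AND sum ≥ 12.
[9, 7] → 9 > 7, 9+7 = 16 → Group A. [3, 5] → 3 < 5, 3+5 = 8 → Group B. [11, 8] → 11 > 8, 11+8 = 19 → Group A.

Group A, Group B, Group A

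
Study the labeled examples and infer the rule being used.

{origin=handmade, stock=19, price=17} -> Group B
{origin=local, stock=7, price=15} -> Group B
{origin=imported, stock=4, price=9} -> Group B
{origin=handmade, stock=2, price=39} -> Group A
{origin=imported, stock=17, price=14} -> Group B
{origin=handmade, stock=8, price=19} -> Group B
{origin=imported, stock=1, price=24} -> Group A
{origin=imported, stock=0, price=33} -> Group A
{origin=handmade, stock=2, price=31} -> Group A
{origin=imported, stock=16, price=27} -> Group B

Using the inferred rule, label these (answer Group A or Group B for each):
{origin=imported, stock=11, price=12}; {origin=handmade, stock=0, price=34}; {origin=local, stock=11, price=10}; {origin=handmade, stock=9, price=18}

Group B, Group A, Group B, Group B

The rule appears to be: stock ≤ 2.
{origin=imported, stock=11, price=12}: stock = 11, fails the rule → Group B. {origin=handmade, stock=0, price=34}: stock = 0, qualifies → Group A. {origin=local, stock=11, price=10}: stock = 11, fails the rule → Group B. {origin=handmade, stock=9, price=18}: stock = 9, fails the rule → Group B.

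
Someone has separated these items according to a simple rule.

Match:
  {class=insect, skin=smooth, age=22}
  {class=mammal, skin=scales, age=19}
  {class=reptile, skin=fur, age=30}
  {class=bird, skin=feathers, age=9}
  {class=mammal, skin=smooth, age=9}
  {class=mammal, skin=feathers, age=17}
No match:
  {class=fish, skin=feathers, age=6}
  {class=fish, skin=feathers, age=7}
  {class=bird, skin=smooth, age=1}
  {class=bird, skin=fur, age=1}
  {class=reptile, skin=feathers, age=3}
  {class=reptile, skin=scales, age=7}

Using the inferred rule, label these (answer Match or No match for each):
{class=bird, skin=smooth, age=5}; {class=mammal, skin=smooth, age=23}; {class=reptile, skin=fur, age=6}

No match, Match, No match

The classifier is using: age ≥ 9.
No match: {class=bird, skin=smooth, age=5}, since age = 5. Match: {class=mammal, skin=smooth, age=23}, since age = 23. No match: {class=reptile, skin=fur, age=6}, since age = 6.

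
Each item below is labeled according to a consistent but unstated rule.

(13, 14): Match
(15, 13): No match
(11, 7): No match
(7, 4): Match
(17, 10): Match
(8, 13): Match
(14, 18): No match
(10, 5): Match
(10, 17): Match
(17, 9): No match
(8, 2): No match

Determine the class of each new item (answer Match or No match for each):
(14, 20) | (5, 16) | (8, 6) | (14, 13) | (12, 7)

'Match' ⟺ sum is odd.

No match, Match, No match, Match, Match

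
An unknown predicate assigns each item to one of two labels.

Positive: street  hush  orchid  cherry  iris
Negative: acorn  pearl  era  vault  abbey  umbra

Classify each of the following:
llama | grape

The pattern is that an item is 'Positive' exactly when: even length.

Negative, Negative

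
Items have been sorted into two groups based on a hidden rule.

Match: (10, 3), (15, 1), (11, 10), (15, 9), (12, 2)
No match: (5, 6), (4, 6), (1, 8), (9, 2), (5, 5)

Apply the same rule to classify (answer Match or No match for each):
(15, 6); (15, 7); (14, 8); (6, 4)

One predicate separates the groups cleanly: sum ≥ 13.
(15, 6) — 15+6 = 21, hence Match.
(15, 7) — 15+7 = 22, hence Match.
(14, 8) — 14+8 = 22, hence Match.
(6, 4) — 6+4 = 10, hence No match.

Match, Match, Match, No match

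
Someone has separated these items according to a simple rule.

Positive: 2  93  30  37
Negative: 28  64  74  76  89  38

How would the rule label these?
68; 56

Negative, Negative

Checking candidate rules against both groups, what survives is: ≡ 2 (mod 7).
68: 68 mod 7 = 5 — does not fit, so Negative.
56: 56 mod 7 = 0 — does not fit, so Negative.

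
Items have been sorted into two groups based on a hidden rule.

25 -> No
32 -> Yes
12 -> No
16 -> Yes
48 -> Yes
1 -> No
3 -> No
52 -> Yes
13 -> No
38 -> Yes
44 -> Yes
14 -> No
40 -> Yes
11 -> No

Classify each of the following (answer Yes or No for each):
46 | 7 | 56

The common property of the 'Yes' items is: even AND at least 16. No 'No' item has it.
46 — 46 is even, 46 ≥ 16, hence Yes. 7 — 7 is odd, 7 < 16, hence No. 56 — 56 is even, 56 ≥ 16, hence Yes.

Yes, No, Yes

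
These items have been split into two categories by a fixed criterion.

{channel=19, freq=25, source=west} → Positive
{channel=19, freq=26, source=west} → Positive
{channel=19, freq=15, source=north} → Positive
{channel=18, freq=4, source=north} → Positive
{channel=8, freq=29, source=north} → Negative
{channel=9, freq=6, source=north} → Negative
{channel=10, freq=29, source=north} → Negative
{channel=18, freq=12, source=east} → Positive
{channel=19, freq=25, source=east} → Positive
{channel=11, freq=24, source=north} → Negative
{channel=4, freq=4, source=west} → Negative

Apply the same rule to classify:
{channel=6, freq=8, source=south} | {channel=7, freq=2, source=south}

Negative, Negative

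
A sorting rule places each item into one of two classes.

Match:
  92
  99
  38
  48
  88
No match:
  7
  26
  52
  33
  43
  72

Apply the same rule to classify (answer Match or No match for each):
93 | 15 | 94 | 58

Match, No match, Match, Match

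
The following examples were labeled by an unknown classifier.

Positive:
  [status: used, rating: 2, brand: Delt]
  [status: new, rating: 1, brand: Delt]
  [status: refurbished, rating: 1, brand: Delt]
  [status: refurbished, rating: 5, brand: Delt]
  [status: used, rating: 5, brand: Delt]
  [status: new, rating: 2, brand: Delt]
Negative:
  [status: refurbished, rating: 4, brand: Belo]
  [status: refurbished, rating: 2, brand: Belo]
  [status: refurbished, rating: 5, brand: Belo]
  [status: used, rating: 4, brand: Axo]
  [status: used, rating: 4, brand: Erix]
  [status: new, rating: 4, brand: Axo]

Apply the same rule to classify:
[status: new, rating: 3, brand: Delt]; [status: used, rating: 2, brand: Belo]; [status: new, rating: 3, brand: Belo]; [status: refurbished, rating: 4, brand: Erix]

Positive, Negative, Negative, Negative

A rule that fits every label: brand is Delt — true of each 'Positive' example, false of each 'Negative' one.
Positive: [status: new, rating: 3, brand: Delt], since brand is Delt. Negative: [status: used, rating: 2, brand: Belo], since brand is Belo. Negative: [status: new, rating: 3, brand: Belo], since brand is Belo. Negative: [status: refurbished, rating: 4, brand: Erix], since brand is Erix.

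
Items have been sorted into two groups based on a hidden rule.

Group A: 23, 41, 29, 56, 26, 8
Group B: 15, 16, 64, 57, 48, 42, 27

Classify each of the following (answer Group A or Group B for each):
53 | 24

Group A, Group B

'Group A' ⟺ ≡ 2 (mod 3).
Group A: 53, since 53 mod 3 = 2.
Group B: 24, since 24 mod 3 = 0.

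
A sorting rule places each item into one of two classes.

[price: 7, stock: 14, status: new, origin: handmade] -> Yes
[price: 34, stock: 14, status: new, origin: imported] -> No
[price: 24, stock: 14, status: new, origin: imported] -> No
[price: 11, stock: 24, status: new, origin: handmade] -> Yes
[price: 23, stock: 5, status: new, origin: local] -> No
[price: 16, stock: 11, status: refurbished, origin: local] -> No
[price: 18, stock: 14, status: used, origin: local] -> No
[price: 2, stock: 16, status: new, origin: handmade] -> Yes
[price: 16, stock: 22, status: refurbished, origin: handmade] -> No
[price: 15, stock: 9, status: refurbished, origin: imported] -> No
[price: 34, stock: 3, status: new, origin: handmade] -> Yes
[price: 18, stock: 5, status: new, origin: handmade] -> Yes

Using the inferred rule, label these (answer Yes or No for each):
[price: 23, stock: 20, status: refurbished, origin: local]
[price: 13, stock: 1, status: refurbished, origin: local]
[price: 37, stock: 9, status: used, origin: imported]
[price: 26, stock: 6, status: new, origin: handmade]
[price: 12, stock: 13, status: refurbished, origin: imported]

The classifier is using: status is new AND origin is handmade.
[price: 23, stock: 20, status: refurbished, origin: local]: No (status is refurbished, origin is local).
[price: 13, stock: 1, status: refurbished, origin: local]: No (status is refurbished, origin is local).
[price: 37, stock: 9, status: used, origin: imported]: No (status is used, origin is imported).
[price: 26, stock: 6, status: new, origin: handmade]: Yes (status is new, origin is handmade).
[price: 12, stock: 13, status: refurbished, origin: imported]: No (status is refurbished, origin is imported).

No, No, No, Yes, No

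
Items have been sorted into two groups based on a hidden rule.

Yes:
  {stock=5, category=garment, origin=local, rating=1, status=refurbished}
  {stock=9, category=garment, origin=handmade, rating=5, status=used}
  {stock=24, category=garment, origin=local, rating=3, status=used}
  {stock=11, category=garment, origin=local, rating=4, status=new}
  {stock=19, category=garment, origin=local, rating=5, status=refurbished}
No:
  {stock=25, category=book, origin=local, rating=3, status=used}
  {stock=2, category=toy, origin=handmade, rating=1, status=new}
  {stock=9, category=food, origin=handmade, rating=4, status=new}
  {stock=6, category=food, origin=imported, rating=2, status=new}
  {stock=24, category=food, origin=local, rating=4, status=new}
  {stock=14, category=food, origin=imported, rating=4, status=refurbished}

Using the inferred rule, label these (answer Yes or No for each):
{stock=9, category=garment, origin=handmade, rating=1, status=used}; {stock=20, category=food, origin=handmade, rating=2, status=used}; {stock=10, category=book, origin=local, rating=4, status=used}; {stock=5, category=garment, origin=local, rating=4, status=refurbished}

Yes, No, No, Yes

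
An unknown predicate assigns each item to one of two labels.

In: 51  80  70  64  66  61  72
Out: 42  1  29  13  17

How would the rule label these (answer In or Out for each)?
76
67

In, In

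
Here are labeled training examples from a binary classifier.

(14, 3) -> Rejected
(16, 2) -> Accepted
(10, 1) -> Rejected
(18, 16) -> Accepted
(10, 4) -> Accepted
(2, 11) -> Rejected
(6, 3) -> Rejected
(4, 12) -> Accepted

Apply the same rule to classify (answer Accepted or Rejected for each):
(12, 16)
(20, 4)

Accepted, Accepted

The simplest hypothesis consistent with all the labels is: sum is even.
(12, 16): 12+16 = 28 — checks out, so Accepted. (20, 4): 20+4 = 24 — checks out, so Accepted.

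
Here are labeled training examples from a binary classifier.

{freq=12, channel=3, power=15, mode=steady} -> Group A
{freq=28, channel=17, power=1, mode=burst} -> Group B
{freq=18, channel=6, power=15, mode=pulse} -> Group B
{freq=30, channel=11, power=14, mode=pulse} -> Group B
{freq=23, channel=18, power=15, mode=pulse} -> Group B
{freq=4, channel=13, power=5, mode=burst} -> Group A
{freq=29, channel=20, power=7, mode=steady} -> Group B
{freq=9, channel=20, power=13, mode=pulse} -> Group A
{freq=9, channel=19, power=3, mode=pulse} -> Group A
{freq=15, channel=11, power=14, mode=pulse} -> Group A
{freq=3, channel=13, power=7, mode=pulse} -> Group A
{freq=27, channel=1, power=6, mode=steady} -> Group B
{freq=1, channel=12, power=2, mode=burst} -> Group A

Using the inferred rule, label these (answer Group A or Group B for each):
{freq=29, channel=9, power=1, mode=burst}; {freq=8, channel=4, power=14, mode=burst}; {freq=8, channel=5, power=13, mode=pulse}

Group B, Group A, Group A

The pattern is that an item is 'Group A' exactly when: freq ≤ 15.
{freq=29, channel=9, power=1, mode=burst}: freq = 29 — doesn't qualify, so Group B.
{freq=8, channel=4, power=14, mode=burst}: freq = 8 — meets the rule, so Group A.
{freq=8, channel=5, power=13, mode=pulse}: freq = 8 — meets the rule, so Group A.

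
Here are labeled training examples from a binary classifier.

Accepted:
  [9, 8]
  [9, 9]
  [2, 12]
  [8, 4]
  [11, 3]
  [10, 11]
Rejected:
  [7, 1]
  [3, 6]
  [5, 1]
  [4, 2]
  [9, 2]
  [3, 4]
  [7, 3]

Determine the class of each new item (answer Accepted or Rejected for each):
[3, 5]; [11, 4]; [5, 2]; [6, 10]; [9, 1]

The classifier is using: sum ≥ 12.
[3, 5]: Rejected (3+5 = 8).
[11, 4]: Accepted (11+4 = 15).
[5, 2]: Rejected (5+2 = 7).
[6, 10]: Accepted (6+10 = 16).
[9, 1]: Rejected (9+1 = 10).

Rejected, Accepted, Rejected, Accepted, Rejected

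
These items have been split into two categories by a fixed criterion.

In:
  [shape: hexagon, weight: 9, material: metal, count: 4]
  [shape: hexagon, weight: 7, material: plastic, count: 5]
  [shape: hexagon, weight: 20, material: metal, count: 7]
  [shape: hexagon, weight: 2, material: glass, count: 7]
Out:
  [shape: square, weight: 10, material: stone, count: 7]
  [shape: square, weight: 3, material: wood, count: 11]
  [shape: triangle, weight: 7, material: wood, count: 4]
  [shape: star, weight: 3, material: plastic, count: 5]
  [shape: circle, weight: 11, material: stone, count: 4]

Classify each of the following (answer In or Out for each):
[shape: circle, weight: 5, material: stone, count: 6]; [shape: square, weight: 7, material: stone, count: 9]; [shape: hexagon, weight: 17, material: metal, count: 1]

Out, Out, In

Rule: shape is hexagon. This holds for each 'In' example and fails for each 'Out' one.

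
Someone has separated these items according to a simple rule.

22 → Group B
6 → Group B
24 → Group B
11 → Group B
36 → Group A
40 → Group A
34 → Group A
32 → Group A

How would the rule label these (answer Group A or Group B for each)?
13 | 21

Group B, Group B

The distinguishing property — at least 32 — holds for all the 'Group A' cases and none of the 'Group B' cases.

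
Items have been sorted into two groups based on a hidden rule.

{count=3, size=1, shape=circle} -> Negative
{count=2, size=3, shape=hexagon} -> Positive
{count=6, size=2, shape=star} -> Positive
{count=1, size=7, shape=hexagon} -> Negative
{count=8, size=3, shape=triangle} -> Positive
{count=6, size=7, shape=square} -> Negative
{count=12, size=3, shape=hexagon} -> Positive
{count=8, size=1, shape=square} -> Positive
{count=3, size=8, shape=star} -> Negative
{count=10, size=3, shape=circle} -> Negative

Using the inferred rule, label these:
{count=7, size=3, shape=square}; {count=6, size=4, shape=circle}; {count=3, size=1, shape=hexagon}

Positive, Negative, Positive

The rule appears to be: shape is not circle AND size ≤ 3.
{count=7, size=3, shape=square}: shape is square, size = 3, has this property → Positive.
{count=6, size=4, shape=circle}: shape is circle, size = 4, lacks this property → Negative.
{count=3, size=1, shape=hexagon}: shape is hexagon, size = 1, has this property → Positive.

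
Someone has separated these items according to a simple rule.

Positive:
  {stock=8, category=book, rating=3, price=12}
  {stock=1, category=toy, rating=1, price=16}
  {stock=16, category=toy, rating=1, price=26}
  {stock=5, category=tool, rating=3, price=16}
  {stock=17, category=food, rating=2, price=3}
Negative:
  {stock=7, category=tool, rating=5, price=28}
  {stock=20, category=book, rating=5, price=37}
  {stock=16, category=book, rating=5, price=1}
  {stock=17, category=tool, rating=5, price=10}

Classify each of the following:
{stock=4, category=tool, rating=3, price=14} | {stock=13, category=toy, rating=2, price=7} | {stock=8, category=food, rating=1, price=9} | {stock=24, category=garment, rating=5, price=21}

Positive, Positive, Positive, Negative

Rule: rating ≤ 3. This holds for each 'Positive' example and fails for each 'Negative' one.
{stock=4, category=tool, rating=3, price=14} — rating = 3, hence Positive.
{stock=13, category=toy, rating=2, price=7} — rating = 2, hence Positive.
{stock=8, category=food, rating=1, price=9} — rating = 1, hence Positive.
{stock=24, category=garment, rating=5, price=21} — rating = 5, hence Negative.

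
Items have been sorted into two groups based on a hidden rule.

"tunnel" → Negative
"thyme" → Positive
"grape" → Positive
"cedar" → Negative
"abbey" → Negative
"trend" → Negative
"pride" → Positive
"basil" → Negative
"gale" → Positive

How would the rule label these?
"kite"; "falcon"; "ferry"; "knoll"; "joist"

A rule that fits every label: ends with 'e' — true of each 'Positive' example, false of each 'Negative' one.
Positive: "kite", since ends with 'e'. Negative: "falcon", since ends with 'n'. Negative: "ferry", since ends with 'y'. Negative: "knoll", since ends with 'l'. Negative: "joist", since ends with 't'.

Positive, Negative, Negative, Negative, Negative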